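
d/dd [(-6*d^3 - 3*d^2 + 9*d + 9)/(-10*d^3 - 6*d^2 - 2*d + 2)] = 3*(d^4 + 34*d^3 + 49*d^2 + 16*d + 6)/(2*(25*d^6 + 30*d^5 + 19*d^4 - 4*d^3 - 5*d^2 - 2*d + 1))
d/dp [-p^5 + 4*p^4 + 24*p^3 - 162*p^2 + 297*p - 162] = -5*p^4 + 16*p^3 + 72*p^2 - 324*p + 297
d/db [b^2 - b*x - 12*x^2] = 2*b - x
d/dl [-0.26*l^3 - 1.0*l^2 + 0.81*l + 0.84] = -0.78*l^2 - 2.0*l + 0.81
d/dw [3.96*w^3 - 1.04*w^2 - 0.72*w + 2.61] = 11.88*w^2 - 2.08*w - 0.72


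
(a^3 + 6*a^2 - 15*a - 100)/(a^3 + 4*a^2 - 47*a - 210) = (a^2 + a - 20)/(a^2 - a - 42)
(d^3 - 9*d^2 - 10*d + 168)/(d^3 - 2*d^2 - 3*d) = (-d^3 + 9*d^2 + 10*d - 168)/(d*(-d^2 + 2*d + 3))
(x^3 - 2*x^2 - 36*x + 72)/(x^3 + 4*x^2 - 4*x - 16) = (x^2 - 36)/(x^2 + 6*x + 8)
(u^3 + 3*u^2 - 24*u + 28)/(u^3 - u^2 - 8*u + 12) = (u + 7)/(u + 3)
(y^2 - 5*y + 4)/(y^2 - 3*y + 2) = (y - 4)/(y - 2)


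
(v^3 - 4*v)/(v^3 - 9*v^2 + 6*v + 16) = v*(v + 2)/(v^2 - 7*v - 8)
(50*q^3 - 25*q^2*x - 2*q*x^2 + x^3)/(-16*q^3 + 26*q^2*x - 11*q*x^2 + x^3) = (-25*q^2 + x^2)/(8*q^2 - 9*q*x + x^2)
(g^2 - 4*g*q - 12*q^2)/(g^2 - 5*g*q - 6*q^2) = (g + 2*q)/(g + q)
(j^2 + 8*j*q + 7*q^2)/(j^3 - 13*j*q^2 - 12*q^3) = (-j - 7*q)/(-j^2 + j*q + 12*q^2)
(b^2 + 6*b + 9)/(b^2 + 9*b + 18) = (b + 3)/(b + 6)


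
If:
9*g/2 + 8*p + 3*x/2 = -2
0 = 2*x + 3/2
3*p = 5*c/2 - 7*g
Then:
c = -34*p/9 - 49/90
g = -16*p/9 - 7/36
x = -3/4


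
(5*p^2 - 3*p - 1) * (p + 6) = 5*p^3 + 27*p^2 - 19*p - 6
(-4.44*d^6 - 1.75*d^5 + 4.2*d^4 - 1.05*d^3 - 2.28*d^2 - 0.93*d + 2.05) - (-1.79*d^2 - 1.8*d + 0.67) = -4.44*d^6 - 1.75*d^5 + 4.2*d^4 - 1.05*d^3 - 0.49*d^2 + 0.87*d + 1.38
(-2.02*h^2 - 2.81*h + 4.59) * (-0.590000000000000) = 1.1918*h^2 + 1.6579*h - 2.7081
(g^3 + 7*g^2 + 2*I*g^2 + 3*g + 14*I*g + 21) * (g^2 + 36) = g^5 + 7*g^4 + 2*I*g^4 + 39*g^3 + 14*I*g^3 + 273*g^2 + 72*I*g^2 + 108*g + 504*I*g + 756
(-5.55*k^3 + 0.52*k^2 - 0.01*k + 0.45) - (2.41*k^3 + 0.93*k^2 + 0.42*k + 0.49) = -7.96*k^3 - 0.41*k^2 - 0.43*k - 0.04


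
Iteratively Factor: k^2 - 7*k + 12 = (k - 3)*(k - 4)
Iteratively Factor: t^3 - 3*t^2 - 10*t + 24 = (t - 4)*(t^2 + t - 6) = (t - 4)*(t + 3)*(t - 2)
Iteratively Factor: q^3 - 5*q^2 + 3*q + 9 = (q + 1)*(q^2 - 6*q + 9) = (q - 3)*(q + 1)*(q - 3)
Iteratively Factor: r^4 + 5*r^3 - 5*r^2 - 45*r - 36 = (r + 1)*(r^3 + 4*r^2 - 9*r - 36) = (r + 1)*(r + 4)*(r^2 - 9) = (r + 1)*(r + 3)*(r + 4)*(r - 3)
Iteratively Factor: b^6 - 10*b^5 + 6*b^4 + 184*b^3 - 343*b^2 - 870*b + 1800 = (b + 3)*(b^5 - 13*b^4 + 45*b^3 + 49*b^2 - 490*b + 600) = (b - 5)*(b + 3)*(b^4 - 8*b^3 + 5*b^2 + 74*b - 120) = (b - 5)^2*(b + 3)*(b^3 - 3*b^2 - 10*b + 24) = (b - 5)^2*(b - 2)*(b + 3)*(b^2 - b - 12) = (b - 5)^2*(b - 2)*(b + 3)^2*(b - 4)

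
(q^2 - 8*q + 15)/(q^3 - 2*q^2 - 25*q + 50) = (q - 3)/(q^2 + 3*q - 10)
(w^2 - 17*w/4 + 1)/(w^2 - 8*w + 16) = (w - 1/4)/(w - 4)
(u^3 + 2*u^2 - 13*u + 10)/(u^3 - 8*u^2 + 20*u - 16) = (u^2 + 4*u - 5)/(u^2 - 6*u + 8)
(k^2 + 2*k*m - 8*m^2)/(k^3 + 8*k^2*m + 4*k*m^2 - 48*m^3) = 1/(k + 6*m)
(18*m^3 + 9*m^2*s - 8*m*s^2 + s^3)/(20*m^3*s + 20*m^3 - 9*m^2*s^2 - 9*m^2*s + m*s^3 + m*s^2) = (18*m^3 + 9*m^2*s - 8*m*s^2 + s^3)/(m*(20*m^2*s + 20*m^2 - 9*m*s^2 - 9*m*s + s^3 + s^2))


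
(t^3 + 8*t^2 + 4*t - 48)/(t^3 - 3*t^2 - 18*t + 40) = (t + 6)/(t - 5)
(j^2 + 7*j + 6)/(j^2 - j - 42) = (j + 1)/(j - 7)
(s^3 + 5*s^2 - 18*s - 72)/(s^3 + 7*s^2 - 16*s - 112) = (s^2 + 9*s + 18)/(s^2 + 11*s + 28)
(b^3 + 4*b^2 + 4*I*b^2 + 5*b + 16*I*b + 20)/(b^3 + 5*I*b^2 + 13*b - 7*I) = (b^2 + b*(4 + 5*I) + 20*I)/(b^2 + 6*I*b + 7)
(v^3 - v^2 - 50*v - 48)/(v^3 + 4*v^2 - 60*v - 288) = (v + 1)/(v + 6)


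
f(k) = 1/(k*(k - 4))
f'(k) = -1/(k*(k - 4)^2) - 1/(k^2*(k - 4)) = 2*(2 - k)/(k^2*(k^2 - 8*k + 16))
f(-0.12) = 2.02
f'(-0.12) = 17.35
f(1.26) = -0.29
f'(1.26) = 0.12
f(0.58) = -0.50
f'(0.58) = 0.72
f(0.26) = -1.03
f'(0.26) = 3.68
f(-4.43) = 0.03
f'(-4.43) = 0.01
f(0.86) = -0.37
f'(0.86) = 0.31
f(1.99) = -0.25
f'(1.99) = 0.00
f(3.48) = -0.55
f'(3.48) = -0.90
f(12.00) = 0.01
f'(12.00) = 0.00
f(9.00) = 0.02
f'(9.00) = -0.00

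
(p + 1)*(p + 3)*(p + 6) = p^3 + 10*p^2 + 27*p + 18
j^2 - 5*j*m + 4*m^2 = (j - 4*m)*(j - m)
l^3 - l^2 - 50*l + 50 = (l - 1)*(l - 5*sqrt(2))*(l + 5*sqrt(2))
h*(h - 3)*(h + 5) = h^3 + 2*h^2 - 15*h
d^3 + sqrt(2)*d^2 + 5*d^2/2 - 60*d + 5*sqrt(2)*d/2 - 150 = (d + 5/2)*(d - 5*sqrt(2))*(d + 6*sqrt(2))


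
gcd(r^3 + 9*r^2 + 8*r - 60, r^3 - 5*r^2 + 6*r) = r - 2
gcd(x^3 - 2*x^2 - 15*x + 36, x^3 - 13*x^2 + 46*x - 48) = x - 3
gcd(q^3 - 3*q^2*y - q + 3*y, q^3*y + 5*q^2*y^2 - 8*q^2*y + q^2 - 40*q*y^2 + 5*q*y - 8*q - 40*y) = 1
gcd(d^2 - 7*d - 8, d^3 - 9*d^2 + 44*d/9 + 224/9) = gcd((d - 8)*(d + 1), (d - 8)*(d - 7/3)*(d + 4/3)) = d - 8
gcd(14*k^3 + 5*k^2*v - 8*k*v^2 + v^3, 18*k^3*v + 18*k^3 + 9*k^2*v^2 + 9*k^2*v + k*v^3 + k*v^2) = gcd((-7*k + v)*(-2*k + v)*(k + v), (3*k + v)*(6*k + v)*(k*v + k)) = 1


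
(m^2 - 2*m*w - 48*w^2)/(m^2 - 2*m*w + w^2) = (m^2 - 2*m*w - 48*w^2)/(m^2 - 2*m*w + w^2)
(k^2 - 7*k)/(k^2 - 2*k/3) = 3*(k - 7)/(3*k - 2)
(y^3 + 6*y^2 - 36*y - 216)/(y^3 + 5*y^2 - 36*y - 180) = (y + 6)/(y + 5)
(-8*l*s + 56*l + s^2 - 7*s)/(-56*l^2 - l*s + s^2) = (s - 7)/(7*l + s)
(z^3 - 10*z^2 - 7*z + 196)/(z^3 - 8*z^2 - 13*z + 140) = (z - 7)/(z - 5)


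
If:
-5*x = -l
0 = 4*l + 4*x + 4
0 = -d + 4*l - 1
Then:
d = -13/3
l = -5/6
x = -1/6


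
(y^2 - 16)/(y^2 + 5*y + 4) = (y - 4)/(y + 1)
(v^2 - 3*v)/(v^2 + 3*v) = (v - 3)/(v + 3)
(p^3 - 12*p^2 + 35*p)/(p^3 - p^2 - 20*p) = (p - 7)/(p + 4)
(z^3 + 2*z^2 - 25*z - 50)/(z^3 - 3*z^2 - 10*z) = (z + 5)/z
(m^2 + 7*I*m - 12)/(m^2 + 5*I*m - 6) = (m + 4*I)/(m + 2*I)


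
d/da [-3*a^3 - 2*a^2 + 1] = a*(-9*a - 4)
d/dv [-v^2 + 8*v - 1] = 8 - 2*v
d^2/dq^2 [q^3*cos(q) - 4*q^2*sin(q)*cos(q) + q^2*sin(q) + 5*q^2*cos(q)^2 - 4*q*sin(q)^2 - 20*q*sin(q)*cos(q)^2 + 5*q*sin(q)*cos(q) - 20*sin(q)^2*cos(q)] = -q^3*cos(q) - 7*q^2*sin(q) + 8*q^2*sin(2*q) - 10*q^2*cos(2*q) + 5*q*sin(q) - 30*q*sin(2*q) + 45*q*sin(3*q) + 10*q*cos(q) - 24*q*cos(2*q) + 2*sin(q) - 12*sin(2*q) - 5*cos(q) + 15*cos(2*q) - 75*cos(3*q) + 5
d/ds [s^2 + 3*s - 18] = 2*s + 3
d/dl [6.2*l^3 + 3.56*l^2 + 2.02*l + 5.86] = 18.6*l^2 + 7.12*l + 2.02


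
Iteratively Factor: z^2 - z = (z - 1)*(z)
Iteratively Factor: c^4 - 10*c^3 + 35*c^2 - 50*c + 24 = (c - 1)*(c^3 - 9*c^2 + 26*c - 24) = (c - 2)*(c - 1)*(c^2 - 7*c + 12) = (c - 3)*(c - 2)*(c - 1)*(c - 4)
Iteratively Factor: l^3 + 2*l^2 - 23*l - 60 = (l - 5)*(l^2 + 7*l + 12) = (l - 5)*(l + 3)*(l + 4)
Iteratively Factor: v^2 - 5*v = (v - 5)*(v)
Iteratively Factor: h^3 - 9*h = (h - 3)*(h^2 + 3*h) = h*(h - 3)*(h + 3)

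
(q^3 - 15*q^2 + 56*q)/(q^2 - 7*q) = q - 8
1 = 1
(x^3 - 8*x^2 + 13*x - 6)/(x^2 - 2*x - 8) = (-x^3 + 8*x^2 - 13*x + 6)/(-x^2 + 2*x + 8)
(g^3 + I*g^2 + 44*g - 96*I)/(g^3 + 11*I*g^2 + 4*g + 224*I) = (g - 3*I)/(g + 7*I)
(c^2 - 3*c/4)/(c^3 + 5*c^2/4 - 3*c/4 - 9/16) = 4*c/(4*c^2 + 8*c + 3)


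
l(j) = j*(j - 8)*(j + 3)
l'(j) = j*(j - 8) + j*(j + 3) + (j - 8)*(j + 3) = 3*j^2 - 10*j - 24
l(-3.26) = -9.54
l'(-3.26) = 40.48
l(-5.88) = -235.05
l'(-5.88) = 138.52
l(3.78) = -108.15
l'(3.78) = -18.93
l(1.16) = -33.01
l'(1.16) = -31.56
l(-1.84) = 21.00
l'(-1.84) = 4.56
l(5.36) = -118.30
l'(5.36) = 8.59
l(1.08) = -30.49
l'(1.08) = -31.30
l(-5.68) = -208.24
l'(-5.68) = 129.59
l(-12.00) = -2160.00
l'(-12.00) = 528.00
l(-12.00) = -2160.00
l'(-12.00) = 528.00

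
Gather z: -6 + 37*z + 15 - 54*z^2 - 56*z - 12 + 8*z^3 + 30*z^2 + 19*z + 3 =8*z^3 - 24*z^2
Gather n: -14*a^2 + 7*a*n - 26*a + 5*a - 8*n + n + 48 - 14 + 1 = -14*a^2 - 21*a + n*(7*a - 7) + 35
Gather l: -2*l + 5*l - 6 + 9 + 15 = 3*l + 18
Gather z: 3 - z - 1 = 2 - z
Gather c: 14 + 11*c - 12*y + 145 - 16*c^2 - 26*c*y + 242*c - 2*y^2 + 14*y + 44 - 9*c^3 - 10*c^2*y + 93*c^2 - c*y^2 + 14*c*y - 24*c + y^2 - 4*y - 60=-9*c^3 + c^2*(77 - 10*y) + c*(-y^2 - 12*y + 229) - y^2 - 2*y + 143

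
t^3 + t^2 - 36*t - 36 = (t - 6)*(t + 1)*(t + 6)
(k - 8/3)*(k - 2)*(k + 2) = k^3 - 8*k^2/3 - 4*k + 32/3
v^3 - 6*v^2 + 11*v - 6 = (v - 3)*(v - 2)*(v - 1)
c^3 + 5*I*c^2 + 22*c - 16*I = (c - 2*I)*(c - I)*(c + 8*I)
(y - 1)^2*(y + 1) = y^3 - y^2 - y + 1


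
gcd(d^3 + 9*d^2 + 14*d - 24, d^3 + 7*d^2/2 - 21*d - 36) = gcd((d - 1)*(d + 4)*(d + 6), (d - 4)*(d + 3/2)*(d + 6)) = d + 6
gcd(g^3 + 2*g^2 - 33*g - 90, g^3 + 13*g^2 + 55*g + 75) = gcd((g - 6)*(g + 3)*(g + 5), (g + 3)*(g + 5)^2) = g^2 + 8*g + 15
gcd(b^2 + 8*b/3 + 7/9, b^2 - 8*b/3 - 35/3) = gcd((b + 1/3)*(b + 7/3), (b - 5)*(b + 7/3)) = b + 7/3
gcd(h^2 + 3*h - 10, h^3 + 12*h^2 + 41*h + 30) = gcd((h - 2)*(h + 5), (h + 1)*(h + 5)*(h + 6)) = h + 5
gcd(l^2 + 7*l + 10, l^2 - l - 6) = l + 2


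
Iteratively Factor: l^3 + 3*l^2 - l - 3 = (l - 1)*(l^2 + 4*l + 3) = (l - 1)*(l + 3)*(l + 1)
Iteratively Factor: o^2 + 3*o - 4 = (o + 4)*(o - 1)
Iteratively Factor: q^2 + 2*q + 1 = (q + 1)*(q + 1)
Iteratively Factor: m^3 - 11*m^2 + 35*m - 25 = (m - 1)*(m^2 - 10*m + 25) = (m - 5)*(m - 1)*(m - 5)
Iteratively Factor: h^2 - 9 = (h - 3)*(h + 3)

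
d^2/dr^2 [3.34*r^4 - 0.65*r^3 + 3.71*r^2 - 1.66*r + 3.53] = 40.08*r^2 - 3.9*r + 7.42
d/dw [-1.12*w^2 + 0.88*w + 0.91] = 0.88 - 2.24*w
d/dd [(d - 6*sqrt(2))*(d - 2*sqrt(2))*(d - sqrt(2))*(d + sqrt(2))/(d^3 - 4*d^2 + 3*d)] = (d^6 - 8*d^5 - 13*d^4 + 32*sqrt(2)*d^4 - 80*sqrt(2)*d^3 + 64*sqrt(2)*d^2 + 210*d^2 - 384*d + 144)/(d^2*(d^4 - 8*d^3 + 22*d^2 - 24*d + 9))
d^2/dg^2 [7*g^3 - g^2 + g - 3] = 42*g - 2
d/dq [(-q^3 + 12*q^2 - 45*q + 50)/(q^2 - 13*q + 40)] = (-q^2 + 16*q - 46)/(q^2 - 16*q + 64)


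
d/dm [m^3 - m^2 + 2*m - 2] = 3*m^2 - 2*m + 2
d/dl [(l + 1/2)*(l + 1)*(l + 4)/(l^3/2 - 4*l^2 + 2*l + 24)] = (-27*l^4 - 10*l^3 + 424*l^2 + 1120*l + 608)/(l^6 - 16*l^5 + 72*l^4 + 32*l^3 - 752*l^2 + 384*l + 2304)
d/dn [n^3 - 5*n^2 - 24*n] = 3*n^2 - 10*n - 24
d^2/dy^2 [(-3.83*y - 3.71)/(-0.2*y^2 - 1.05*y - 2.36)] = ((0.4*y + 1.05)*(0.8*y + 2.1)*(3.83*y + 3.71) - (4.596*y + 9.527)*(0.2*y^2 + 1.05*y + 2.36))/(0.2*y^2 + 1.05*y + 2.36)^3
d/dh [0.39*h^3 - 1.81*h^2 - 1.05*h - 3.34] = 1.17*h^2 - 3.62*h - 1.05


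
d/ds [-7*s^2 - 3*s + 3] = -14*s - 3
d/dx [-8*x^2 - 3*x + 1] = -16*x - 3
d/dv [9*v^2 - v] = 18*v - 1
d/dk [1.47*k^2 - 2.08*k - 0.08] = 2.94*k - 2.08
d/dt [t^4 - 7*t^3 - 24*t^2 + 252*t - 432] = 4*t^3 - 21*t^2 - 48*t + 252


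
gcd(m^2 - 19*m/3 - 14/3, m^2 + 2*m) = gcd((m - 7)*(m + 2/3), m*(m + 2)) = 1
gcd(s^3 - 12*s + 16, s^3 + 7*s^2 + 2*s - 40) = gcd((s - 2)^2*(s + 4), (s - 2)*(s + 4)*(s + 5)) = s^2 + 2*s - 8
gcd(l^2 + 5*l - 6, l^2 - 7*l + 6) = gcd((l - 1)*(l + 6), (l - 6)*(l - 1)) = l - 1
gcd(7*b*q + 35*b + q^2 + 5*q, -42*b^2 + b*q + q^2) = 7*b + q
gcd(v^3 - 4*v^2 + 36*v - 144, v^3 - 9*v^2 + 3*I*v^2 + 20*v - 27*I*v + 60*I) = v - 4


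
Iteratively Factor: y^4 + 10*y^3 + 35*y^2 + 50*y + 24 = (y + 2)*(y^3 + 8*y^2 + 19*y + 12) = (y + 2)*(y + 4)*(y^2 + 4*y + 3) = (y + 1)*(y + 2)*(y + 4)*(y + 3)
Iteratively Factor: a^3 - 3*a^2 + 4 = (a - 2)*(a^2 - a - 2) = (a - 2)^2*(a + 1)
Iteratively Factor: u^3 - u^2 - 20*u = (u + 4)*(u^2 - 5*u) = (u - 5)*(u + 4)*(u)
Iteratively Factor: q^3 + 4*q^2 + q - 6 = (q - 1)*(q^2 + 5*q + 6) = (q - 1)*(q + 3)*(q + 2)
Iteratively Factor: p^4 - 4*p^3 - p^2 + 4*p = (p - 4)*(p^3 - p) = p*(p - 4)*(p^2 - 1) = p*(p - 4)*(p - 1)*(p + 1)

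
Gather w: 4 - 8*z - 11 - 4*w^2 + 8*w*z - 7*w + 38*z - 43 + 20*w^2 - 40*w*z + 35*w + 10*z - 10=16*w^2 + w*(28 - 32*z) + 40*z - 60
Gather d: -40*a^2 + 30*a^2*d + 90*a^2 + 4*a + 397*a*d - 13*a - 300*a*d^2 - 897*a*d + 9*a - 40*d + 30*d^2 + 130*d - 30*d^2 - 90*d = 50*a^2 - 300*a*d^2 + d*(30*a^2 - 500*a)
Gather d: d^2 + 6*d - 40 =d^2 + 6*d - 40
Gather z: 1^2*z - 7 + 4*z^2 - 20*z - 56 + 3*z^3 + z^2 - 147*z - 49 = 3*z^3 + 5*z^2 - 166*z - 112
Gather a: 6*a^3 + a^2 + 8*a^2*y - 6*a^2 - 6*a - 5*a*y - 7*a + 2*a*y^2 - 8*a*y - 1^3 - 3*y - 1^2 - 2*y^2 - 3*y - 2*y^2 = 6*a^3 + a^2*(8*y - 5) + a*(2*y^2 - 13*y - 13) - 4*y^2 - 6*y - 2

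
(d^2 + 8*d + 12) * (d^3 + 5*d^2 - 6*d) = d^5 + 13*d^4 + 46*d^3 + 12*d^2 - 72*d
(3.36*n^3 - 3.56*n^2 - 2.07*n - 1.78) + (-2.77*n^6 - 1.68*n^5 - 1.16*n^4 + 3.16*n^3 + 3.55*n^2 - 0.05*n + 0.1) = -2.77*n^6 - 1.68*n^5 - 1.16*n^4 + 6.52*n^3 - 0.0100000000000002*n^2 - 2.12*n - 1.68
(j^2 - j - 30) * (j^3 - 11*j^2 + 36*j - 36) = j^5 - 12*j^4 + 17*j^3 + 258*j^2 - 1044*j + 1080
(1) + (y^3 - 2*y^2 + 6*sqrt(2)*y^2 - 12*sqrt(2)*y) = y^3 - 2*y^2 + 6*sqrt(2)*y^2 - 12*sqrt(2)*y + 1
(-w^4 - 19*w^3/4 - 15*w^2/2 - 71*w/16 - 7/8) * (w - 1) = -w^5 - 15*w^4/4 - 11*w^3/4 + 49*w^2/16 + 57*w/16 + 7/8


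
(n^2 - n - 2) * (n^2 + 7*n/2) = n^4 + 5*n^3/2 - 11*n^2/2 - 7*n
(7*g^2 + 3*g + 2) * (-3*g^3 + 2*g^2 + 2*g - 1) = -21*g^5 + 5*g^4 + 14*g^3 + 3*g^2 + g - 2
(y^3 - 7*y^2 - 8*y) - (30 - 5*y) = y^3 - 7*y^2 - 3*y - 30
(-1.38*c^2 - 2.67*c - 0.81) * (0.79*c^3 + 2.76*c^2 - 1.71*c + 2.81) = -1.0902*c^5 - 5.9181*c^4 - 5.6493*c^3 - 1.5477*c^2 - 6.1176*c - 2.2761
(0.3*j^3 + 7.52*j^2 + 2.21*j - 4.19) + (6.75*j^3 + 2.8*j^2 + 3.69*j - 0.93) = 7.05*j^3 + 10.32*j^2 + 5.9*j - 5.12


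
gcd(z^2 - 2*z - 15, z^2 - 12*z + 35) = z - 5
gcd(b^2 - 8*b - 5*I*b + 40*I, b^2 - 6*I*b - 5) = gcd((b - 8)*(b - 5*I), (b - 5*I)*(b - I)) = b - 5*I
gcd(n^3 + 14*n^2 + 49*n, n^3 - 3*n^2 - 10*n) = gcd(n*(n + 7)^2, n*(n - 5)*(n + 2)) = n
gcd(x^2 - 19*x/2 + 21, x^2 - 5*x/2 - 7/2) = x - 7/2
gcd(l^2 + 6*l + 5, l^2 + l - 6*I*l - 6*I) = l + 1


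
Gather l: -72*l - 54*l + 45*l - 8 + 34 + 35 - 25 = 36 - 81*l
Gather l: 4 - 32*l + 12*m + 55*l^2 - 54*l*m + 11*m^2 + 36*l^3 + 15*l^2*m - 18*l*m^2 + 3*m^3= 36*l^3 + l^2*(15*m + 55) + l*(-18*m^2 - 54*m - 32) + 3*m^3 + 11*m^2 + 12*m + 4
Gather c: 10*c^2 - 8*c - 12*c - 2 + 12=10*c^2 - 20*c + 10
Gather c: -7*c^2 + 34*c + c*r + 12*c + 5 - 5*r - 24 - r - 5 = -7*c^2 + c*(r + 46) - 6*r - 24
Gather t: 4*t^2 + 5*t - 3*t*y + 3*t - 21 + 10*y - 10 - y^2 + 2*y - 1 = 4*t^2 + t*(8 - 3*y) - y^2 + 12*y - 32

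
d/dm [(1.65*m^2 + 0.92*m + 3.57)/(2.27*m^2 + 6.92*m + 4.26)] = (9.3296*m^2 - 2.1498*m - 20.7852)/(5.1529*m^4 + 31.4168*m^3 + 67.2268*m^2 + 58.9584*m + 18.1476)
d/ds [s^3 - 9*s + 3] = 3*s^2 - 9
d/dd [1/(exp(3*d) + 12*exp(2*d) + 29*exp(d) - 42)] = (-3*exp(2*d) - 24*exp(d) - 29)*exp(d)/(exp(3*d) + 12*exp(2*d) + 29*exp(d) - 42)^2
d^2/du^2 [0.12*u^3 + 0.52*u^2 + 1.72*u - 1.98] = 0.72*u + 1.04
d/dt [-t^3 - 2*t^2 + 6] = t*(-3*t - 4)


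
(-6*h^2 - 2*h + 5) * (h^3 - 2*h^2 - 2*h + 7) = -6*h^5 + 10*h^4 + 21*h^3 - 48*h^2 - 24*h + 35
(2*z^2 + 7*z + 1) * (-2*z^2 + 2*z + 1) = -4*z^4 - 10*z^3 + 14*z^2 + 9*z + 1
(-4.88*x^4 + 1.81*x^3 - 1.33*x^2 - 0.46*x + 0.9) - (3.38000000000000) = -4.88*x^4 + 1.81*x^3 - 1.33*x^2 - 0.46*x - 2.48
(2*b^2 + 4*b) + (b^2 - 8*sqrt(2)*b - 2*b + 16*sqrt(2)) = 3*b^2 - 8*sqrt(2)*b + 2*b + 16*sqrt(2)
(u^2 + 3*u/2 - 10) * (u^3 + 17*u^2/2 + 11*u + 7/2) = u^5 + 10*u^4 + 55*u^3/4 - 65*u^2 - 419*u/4 - 35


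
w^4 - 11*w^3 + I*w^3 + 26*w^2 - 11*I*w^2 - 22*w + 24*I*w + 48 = (w - 8)*(w - 3)*(w - I)*(w + 2*I)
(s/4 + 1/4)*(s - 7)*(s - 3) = s^3/4 - 9*s^2/4 + 11*s/4 + 21/4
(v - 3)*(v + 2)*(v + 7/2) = v^3 + 5*v^2/2 - 19*v/2 - 21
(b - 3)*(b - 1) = b^2 - 4*b + 3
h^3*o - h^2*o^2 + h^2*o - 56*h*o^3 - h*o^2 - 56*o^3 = (h - 8*o)*(h + 7*o)*(h*o + o)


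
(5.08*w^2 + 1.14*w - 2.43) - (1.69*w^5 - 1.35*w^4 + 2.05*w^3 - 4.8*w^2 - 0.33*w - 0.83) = -1.69*w^5 + 1.35*w^4 - 2.05*w^3 + 9.88*w^2 + 1.47*w - 1.6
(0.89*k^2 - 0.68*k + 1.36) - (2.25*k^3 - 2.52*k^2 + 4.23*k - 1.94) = -2.25*k^3 + 3.41*k^2 - 4.91*k + 3.3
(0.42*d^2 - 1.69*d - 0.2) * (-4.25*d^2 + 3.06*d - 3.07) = -1.785*d^4 + 8.4677*d^3 - 5.6108*d^2 + 4.5763*d + 0.614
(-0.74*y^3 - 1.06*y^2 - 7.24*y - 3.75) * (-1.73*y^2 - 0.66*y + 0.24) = 1.2802*y^5 + 2.3222*y^4 + 13.0472*y^3 + 11.0115*y^2 + 0.7374*y - 0.9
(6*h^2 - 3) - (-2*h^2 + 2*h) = 8*h^2 - 2*h - 3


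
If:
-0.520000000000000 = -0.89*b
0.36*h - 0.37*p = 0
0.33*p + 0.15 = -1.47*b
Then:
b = 0.58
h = -3.14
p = -3.06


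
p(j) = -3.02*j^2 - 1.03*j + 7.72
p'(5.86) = -36.42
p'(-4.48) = 26.03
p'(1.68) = -11.18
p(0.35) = 6.99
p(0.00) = 7.72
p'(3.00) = -19.15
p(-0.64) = 7.14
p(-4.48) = -48.28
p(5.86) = -102.02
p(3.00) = -22.55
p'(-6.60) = 38.83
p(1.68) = -2.53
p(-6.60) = -117.03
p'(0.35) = -3.14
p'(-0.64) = 2.84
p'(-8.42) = 49.83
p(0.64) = 5.82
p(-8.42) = -197.71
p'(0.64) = -4.90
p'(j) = -6.04*j - 1.03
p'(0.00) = -1.03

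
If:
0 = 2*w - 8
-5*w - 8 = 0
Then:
No Solution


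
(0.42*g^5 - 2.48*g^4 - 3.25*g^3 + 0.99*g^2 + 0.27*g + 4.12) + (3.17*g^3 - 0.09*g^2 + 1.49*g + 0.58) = 0.42*g^5 - 2.48*g^4 - 0.0800000000000001*g^3 + 0.9*g^2 + 1.76*g + 4.7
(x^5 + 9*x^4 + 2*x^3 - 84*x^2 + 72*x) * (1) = x^5 + 9*x^4 + 2*x^3 - 84*x^2 + 72*x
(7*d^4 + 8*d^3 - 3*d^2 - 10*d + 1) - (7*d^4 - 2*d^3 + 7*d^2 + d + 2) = 10*d^3 - 10*d^2 - 11*d - 1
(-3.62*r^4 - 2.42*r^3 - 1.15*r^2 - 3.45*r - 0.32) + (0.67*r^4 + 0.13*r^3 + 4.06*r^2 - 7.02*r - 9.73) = -2.95*r^4 - 2.29*r^3 + 2.91*r^2 - 10.47*r - 10.05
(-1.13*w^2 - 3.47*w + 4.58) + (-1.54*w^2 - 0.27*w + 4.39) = -2.67*w^2 - 3.74*w + 8.97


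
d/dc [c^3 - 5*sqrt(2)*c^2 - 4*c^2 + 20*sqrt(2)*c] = 3*c^2 - 10*sqrt(2)*c - 8*c + 20*sqrt(2)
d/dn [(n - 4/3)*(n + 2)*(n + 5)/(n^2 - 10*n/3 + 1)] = (9*n^4 - 60*n^3 - 149*n^2 + 342*n - 394)/(9*n^4 - 60*n^3 + 118*n^2 - 60*n + 9)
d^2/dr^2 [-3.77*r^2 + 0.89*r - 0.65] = -7.54000000000000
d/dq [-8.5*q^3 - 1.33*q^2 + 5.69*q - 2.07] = -25.5*q^2 - 2.66*q + 5.69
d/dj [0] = 0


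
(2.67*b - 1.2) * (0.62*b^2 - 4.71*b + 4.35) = 1.6554*b^3 - 13.3197*b^2 + 17.2665*b - 5.22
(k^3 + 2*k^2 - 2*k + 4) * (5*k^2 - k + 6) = 5*k^5 + 9*k^4 - 6*k^3 + 34*k^2 - 16*k + 24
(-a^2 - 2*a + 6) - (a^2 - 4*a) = -2*a^2 + 2*a + 6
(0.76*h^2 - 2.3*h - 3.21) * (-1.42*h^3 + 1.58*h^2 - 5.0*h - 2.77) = -1.0792*h^5 + 4.4668*h^4 - 2.8758*h^3 + 4.323*h^2 + 22.421*h + 8.8917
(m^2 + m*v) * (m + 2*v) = m^3 + 3*m^2*v + 2*m*v^2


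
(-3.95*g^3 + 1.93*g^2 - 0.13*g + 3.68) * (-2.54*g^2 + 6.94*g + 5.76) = 10.033*g^5 - 32.3152*g^4 - 9.0276*g^3 + 0.867399999999998*g^2 + 24.7904*g + 21.1968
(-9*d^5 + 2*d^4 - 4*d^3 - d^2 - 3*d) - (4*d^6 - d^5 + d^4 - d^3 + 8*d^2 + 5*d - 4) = -4*d^6 - 8*d^5 + d^4 - 3*d^3 - 9*d^2 - 8*d + 4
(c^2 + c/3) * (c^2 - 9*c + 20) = c^4 - 26*c^3/3 + 17*c^2 + 20*c/3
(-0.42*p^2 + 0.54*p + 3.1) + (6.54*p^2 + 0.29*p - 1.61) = 6.12*p^2 + 0.83*p + 1.49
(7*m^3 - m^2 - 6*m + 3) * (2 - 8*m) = -56*m^4 + 22*m^3 + 46*m^2 - 36*m + 6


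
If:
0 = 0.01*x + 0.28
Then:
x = -28.00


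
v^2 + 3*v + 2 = (v + 1)*(v + 2)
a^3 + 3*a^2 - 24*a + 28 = (a - 2)^2*(a + 7)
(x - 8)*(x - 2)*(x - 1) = x^3 - 11*x^2 + 26*x - 16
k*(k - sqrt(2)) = k^2 - sqrt(2)*k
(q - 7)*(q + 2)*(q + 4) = q^3 - q^2 - 34*q - 56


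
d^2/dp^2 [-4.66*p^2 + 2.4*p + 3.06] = -9.32000000000000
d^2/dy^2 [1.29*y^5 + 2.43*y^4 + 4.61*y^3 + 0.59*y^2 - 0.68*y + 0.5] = 25.8*y^3 + 29.16*y^2 + 27.66*y + 1.18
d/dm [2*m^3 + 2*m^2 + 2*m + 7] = 6*m^2 + 4*m + 2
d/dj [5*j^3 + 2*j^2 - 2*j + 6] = 15*j^2 + 4*j - 2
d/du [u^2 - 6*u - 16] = 2*u - 6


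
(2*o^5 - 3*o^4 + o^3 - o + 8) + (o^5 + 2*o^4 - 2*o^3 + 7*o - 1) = 3*o^5 - o^4 - o^3 + 6*o + 7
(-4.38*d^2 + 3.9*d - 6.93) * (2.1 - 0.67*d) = 2.9346*d^3 - 11.811*d^2 + 12.8331*d - 14.553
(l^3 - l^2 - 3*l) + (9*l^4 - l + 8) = 9*l^4 + l^3 - l^2 - 4*l + 8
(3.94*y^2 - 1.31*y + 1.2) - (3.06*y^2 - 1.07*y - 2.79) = 0.88*y^2 - 0.24*y + 3.99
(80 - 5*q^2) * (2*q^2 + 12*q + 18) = -10*q^4 - 60*q^3 + 70*q^2 + 960*q + 1440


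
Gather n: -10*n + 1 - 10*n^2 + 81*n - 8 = -10*n^2 + 71*n - 7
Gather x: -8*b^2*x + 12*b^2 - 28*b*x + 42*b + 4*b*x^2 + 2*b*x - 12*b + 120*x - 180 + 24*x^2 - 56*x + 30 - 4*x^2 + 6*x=12*b^2 + 30*b + x^2*(4*b + 20) + x*(-8*b^2 - 26*b + 70) - 150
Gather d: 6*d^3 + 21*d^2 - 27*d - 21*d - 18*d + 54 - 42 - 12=6*d^3 + 21*d^2 - 66*d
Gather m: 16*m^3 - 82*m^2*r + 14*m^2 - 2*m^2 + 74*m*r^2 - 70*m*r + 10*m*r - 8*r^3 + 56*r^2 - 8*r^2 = 16*m^3 + m^2*(12 - 82*r) + m*(74*r^2 - 60*r) - 8*r^3 + 48*r^2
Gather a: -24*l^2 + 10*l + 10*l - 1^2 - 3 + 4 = -24*l^2 + 20*l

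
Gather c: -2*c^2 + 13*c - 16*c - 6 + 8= -2*c^2 - 3*c + 2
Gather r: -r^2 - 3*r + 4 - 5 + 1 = -r^2 - 3*r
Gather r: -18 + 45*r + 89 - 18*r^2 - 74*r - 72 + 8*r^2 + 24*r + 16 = -10*r^2 - 5*r + 15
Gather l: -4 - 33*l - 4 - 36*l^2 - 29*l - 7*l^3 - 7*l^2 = -7*l^3 - 43*l^2 - 62*l - 8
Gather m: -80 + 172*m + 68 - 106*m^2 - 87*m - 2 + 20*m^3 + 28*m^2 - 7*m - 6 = 20*m^3 - 78*m^2 + 78*m - 20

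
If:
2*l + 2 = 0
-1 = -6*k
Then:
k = 1/6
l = -1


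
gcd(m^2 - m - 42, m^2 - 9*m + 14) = m - 7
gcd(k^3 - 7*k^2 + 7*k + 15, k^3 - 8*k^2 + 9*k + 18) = k^2 - 2*k - 3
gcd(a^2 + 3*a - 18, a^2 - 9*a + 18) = a - 3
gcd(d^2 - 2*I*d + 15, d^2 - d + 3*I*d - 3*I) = d + 3*I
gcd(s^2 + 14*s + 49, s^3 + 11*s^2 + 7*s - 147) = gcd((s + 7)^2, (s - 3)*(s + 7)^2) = s^2 + 14*s + 49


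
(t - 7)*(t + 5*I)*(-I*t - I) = -I*t^3 + 5*t^2 + 6*I*t^2 - 30*t + 7*I*t - 35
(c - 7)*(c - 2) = c^2 - 9*c + 14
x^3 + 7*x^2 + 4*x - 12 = (x - 1)*(x + 2)*(x + 6)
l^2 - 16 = (l - 4)*(l + 4)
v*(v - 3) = v^2 - 3*v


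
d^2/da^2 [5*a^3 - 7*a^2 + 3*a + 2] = 30*a - 14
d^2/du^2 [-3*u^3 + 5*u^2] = 10 - 18*u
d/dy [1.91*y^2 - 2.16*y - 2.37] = 3.82*y - 2.16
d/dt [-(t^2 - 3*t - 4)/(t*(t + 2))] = (-5*t^2 - 8*t - 8)/(t^2*(t^2 + 4*t + 4))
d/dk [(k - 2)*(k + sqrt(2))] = 2*k - 2 + sqrt(2)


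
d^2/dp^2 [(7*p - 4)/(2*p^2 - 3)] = 4*(8*p^2*(7*p - 4) + (4 - 21*p)*(2*p^2 - 3))/(2*p^2 - 3)^3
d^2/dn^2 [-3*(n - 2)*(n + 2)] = -6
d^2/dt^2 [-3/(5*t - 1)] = -150/(5*t - 1)^3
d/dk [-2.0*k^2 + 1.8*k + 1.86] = 1.8 - 4.0*k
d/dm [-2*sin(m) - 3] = -2*cos(m)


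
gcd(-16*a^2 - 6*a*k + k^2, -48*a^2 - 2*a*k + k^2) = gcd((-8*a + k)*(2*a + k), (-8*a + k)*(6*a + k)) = 8*a - k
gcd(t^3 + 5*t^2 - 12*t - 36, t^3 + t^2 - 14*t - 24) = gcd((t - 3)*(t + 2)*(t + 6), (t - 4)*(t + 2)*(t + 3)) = t + 2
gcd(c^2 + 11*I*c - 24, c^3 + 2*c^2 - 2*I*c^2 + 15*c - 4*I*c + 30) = c + 3*I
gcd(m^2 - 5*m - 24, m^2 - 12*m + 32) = m - 8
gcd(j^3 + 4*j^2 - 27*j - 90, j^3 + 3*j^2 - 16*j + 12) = j + 6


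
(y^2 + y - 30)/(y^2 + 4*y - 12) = (y - 5)/(y - 2)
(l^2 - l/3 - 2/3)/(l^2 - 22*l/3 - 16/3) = (l - 1)/(l - 8)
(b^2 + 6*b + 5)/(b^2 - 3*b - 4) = (b + 5)/(b - 4)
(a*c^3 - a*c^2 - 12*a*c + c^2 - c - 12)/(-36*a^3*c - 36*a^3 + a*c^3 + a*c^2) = (-a*c^3 + a*c^2 + 12*a*c - c^2 + c + 12)/(a*(36*a^2*c + 36*a^2 - c^3 - c^2))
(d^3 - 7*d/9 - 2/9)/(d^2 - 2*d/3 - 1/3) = d + 2/3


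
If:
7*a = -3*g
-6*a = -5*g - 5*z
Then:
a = 15*z/53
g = -35*z/53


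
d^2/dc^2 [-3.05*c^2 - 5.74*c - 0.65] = -6.10000000000000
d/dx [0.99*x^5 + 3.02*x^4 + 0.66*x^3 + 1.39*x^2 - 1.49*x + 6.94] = 4.95*x^4 + 12.08*x^3 + 1.98*x^2 + 2.78*x - 1.49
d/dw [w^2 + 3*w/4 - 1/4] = 2*w + 3/4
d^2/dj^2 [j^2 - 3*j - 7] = 2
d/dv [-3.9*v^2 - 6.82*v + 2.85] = -7.8*v - 6.82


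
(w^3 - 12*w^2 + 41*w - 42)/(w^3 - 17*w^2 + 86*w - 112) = (w - 3)/(w - 8)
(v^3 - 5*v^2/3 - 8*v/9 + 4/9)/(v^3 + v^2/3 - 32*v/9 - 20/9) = (3*v - 1)/(3*v + 5)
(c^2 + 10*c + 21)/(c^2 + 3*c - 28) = (c + 3)/(c - 4)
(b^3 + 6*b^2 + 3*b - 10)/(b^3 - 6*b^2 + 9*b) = (b^3 + 6*b^2 + 3*b - 10)/(b*(b^2 - 6*b + 9))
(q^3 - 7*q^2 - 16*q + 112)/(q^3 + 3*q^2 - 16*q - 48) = (q - 7)/(q + 3)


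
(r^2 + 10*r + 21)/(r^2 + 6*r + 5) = (r^2 + 10*r + 21)/(r^2 + 6*r + 5)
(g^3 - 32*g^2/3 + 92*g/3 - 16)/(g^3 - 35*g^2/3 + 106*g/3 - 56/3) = (g - 6)/(g - 7)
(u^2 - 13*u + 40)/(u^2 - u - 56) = (u - 5)/(u + 7)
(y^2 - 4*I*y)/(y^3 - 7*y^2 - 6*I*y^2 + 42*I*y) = (y - 4*I)/(y^2 - 7*y - 6*I*y + 42*I)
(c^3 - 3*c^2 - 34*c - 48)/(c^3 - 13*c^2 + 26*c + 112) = (c + 3)/(c - 7)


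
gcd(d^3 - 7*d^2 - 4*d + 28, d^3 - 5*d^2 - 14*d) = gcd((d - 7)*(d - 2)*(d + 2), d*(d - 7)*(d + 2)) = d^2 - 5*d - 14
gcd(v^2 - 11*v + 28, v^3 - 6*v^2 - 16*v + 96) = v - 4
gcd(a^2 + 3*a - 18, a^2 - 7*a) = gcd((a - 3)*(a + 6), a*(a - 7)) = 1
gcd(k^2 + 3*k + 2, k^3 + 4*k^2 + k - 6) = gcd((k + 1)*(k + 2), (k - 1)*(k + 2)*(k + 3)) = k + 2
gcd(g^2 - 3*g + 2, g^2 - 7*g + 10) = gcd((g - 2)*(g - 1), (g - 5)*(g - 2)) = g - 2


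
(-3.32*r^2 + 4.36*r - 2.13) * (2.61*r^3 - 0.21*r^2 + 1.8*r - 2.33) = -8.6652*r^5 + 12.0768*r^4 - 12.4509*r^3 + 16.0309*r^2 - 13.9928*r + 4.9629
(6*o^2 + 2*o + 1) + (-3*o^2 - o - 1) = 3*o^2 + o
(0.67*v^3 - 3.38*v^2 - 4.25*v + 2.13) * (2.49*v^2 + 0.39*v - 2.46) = 1.6683*v^5 - 8.1549*v^4 - 13.5489*v^3 + 11.961*v^2 + 11.2857*v - 5.2398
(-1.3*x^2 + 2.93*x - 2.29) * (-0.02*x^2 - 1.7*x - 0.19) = 0.026*x^4 + 2.1514*x^3 - 4.6882*x^2 + 3.3363*x + 0.4351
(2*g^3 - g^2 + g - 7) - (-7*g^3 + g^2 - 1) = 9*g^3 - 2*g^2 + g - 6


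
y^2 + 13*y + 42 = (y + 6)*(y + 7)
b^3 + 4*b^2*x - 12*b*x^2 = b*(b - 2*x)*(b + 6*x)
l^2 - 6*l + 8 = (l - 4)*(l - 2)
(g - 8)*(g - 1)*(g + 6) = g^3 - 3*g^2 - 46*g + 48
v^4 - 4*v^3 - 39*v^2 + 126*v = v*(v - 7)*(v - 3)*(v + 6)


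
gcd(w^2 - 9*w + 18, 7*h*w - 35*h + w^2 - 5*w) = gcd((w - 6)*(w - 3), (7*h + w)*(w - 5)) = 1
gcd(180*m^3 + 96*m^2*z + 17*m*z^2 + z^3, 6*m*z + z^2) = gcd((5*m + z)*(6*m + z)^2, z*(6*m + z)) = 6*m + z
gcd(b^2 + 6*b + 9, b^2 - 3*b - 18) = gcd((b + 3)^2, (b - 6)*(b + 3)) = b + 3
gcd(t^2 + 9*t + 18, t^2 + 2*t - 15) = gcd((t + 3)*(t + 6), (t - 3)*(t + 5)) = 1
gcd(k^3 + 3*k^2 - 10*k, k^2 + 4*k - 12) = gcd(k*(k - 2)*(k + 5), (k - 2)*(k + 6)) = k - 2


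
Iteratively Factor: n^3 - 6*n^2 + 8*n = (n)*(n^2 - 6*n + 8) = n*(n - 2)*(n - 4)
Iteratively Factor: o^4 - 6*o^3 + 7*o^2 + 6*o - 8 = (o - 2)*(o^3 - 4*o^2 - o + 4) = (o - 2)*(o - 1)*(o^2 - 3*o - 4) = (o - 2)*(o - 1)*(o + 1)*(o - 4)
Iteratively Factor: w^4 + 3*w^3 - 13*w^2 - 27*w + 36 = (w + 4)*(w^3 - w^2 - 9*w + 9) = (w - 1)*(w + 4)*(w^2 - 9) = (w - 3)*(w - 1)*(w + 4)*(w + 3)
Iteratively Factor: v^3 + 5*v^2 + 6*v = (v)*(v^2 + 5*v + 6) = v*(v + 3)*(v + 2)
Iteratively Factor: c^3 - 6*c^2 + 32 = (c + 2)*(c^2 - 8*c + 16) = (c - 4)*(c + 2)*(c - 4)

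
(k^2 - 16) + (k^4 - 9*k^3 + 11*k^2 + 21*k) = k^4 - 9*k^3 + 12*k^2 + 21*k - 16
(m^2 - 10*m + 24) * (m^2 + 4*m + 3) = m^4 - 6*m^3 - 13*m^2 + 66*m + 72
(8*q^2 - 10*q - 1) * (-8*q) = -64*q^3 + 80*q^2 + 8*q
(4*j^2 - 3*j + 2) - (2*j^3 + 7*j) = -2*j^3 + 4*j^2 - 10*j + 2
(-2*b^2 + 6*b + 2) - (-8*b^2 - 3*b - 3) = 6*b^2 + 9*b + 5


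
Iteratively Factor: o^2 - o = (o - 1)*(o)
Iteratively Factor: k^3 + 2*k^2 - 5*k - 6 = (k - 2)*(k^2 + 4*k + 3) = (k - 2)*(k + 1)*(k + 3)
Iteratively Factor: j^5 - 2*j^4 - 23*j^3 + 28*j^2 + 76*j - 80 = (j - 1)*(j^4 - j^3 - 24*j^2 + 4*j + 80) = (j - 1)*(j + 2)*(j^3 - 3*j^2 - 18*j + 40) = (j - 5)*(j - 1)*(j + 2)*(j^2 + 2*j - 8) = (j - 5)*(j - 2)*(j - 1)*(j + 2)*(j + 4)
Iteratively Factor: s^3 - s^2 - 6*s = (s)*(s^2 - s - 6) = s*(s - 3)*(s + 2)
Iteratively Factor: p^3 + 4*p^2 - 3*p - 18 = (p + 3)*(p^2 + p - 6) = (p - 2)*(p + 3)*(p + 3)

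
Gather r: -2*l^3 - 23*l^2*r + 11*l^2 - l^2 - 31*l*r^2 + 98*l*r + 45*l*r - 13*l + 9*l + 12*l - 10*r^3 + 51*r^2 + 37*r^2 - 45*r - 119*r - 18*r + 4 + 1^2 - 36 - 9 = -2*l^3 + 10*l^2 + 8*l - 10*r^3 + r^2*(88 - 31*l) + r*(-23*l^2 + 143*l - 182) - 40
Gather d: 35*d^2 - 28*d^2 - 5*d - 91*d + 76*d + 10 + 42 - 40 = 7*d^2 - 20*d + 12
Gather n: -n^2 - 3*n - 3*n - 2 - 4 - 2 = -n^2 - 6*n - 8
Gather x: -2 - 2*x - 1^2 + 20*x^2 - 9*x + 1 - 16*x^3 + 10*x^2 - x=-16*x^3 + 30*x^2 - 12*x - 2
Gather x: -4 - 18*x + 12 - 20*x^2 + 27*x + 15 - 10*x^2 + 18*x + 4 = -30*x^2 + 27*x + 27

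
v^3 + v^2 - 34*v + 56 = (v - 4)*(v - 2)*(v + 7)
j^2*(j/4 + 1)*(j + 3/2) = j^4/4 + 11*j^3/8 + 3*j^2/2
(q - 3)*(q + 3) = q^2 - 9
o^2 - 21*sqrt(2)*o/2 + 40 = (o - 8*sqrt(2))*(o - 5*sqrt(2)/2)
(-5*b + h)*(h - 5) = -5*b*h + 25*b + h^2 - 5*h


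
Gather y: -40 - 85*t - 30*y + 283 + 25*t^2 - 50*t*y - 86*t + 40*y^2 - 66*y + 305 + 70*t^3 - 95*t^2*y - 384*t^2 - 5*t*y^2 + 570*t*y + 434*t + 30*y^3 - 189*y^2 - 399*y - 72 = 70*t^3 - 359*t^2 + 263*t + 30*y^3 + y^2*(-5*t - 149) + y*(-95*t^2 + 520*t - 495) + 476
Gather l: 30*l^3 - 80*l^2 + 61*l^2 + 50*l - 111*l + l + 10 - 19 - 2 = 30*l^3 - 19*l^2 - 60*l - 11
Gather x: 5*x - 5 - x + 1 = 4*x - 4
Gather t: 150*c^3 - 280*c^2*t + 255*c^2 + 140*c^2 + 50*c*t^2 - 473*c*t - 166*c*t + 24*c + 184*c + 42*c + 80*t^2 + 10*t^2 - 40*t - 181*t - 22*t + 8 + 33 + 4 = 150*c^3 + 395*c^2 + 250*c + t^2*(50*c + 90) + t*(-280*c^2 - 639*c - 243) + 45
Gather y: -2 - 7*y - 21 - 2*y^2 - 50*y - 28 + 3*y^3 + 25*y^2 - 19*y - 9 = 3*y^3 + 23*y^2 - 76*y - 60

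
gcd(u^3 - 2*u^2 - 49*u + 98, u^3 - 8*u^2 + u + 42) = u - 7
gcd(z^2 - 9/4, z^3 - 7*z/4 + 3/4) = z + 3/2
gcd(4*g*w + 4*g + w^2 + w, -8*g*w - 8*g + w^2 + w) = w + 1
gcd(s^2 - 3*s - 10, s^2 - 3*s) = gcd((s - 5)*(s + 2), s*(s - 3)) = 1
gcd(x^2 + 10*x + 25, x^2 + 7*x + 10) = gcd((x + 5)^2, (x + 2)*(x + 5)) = x + 5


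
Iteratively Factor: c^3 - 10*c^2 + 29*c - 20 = (c - 4)*(c^2 - 6*c + 5) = (c - 5)*(c - 4)*(c - 1)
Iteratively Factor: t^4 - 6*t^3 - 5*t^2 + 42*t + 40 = (t + 1)*(t^3 - 7*t^2 + 2*t + 40) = (t - 4)*(t + 1)*(t^2 - 3*t - 10) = (t - 4)*(t + 1)*(t + 2)*(t - 5)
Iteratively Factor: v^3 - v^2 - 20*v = (v - 5)*(v^2 + 4*v) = v*(v - 5)*(v + 4)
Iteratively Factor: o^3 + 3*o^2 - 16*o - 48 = (o - 4)*(o^2 + 7*o + 12) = (o - 4)*(o + 3)*(o + 4)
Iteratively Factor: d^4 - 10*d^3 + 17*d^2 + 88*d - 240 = (d - 4)*(d^3 - 6*d^2 - 7*d + 60) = (d - 5)*(d - 4)*(d^2 - d - 12) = (d - 5)*(d - 4)^2*(d + 3)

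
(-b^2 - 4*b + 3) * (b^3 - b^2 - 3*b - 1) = -b^5 - 3*b^4 + 10*b^3 + 10*b^2 - 5*b - 3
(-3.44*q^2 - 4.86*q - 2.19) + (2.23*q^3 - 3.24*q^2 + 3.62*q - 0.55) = 2.23*q^3 - 6.68*q^2 - 1.24*q - 2.74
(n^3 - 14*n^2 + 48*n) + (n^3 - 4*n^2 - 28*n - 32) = 2*n^3 - 18*n^2 + 20*n - 32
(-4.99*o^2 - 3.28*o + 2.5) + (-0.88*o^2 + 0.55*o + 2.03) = -5.87*o^2 - 2.73*o + 4.53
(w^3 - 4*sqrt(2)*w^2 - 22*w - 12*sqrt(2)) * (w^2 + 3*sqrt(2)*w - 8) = w^5 - sqrt(2)*w^4 - 54*w^3 - 46*sqrt(2)*w^2 + 104*w + 96*sqrt(2)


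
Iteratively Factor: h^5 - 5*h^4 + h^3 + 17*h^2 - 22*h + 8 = (h + 2)*(h^4 - 7*h^3 + 15*h^2 - 13*h + 4) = (h - 1)*(h + 2)*(h^3 - 6*h^2 + 9*h - 4) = (h - 1)^2*(h + 2)*(h^2 - 5*h + 4) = (h - 1)^3*(h + 2)*(h - 4)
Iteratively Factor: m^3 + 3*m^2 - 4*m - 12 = (m + 2)*(m^2 + m - 6) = (m + 2)*(m + 3)*(m - 2)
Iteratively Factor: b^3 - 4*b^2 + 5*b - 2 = (b - 2)*(b^2 - 2*b + 1) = (b - 2)*(b - 1)*(b - 1)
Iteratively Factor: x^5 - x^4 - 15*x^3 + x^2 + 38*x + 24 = (x - 4)*(x^4 + 3*x^3 - 3*x^2 - 11*x - 6) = (x - 4)*(x + 1)*(x^3 + 2*x^2 - 5*x - 6) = (x - 4)*(x + 1)^2*(x^2 + x - 6) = (x - 4)*(x + 1)^2*(x + 3)*(x - 2)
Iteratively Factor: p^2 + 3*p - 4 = (p + 4)*(p - 1)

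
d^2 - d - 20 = (d - 5)*(d + 4)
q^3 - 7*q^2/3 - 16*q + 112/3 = (q - 4)*(q - 7/3)*(q + 4)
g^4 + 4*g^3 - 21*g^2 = g^2*(g - 3)*(g + 7)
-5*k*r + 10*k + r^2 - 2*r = (-5*k + r)*(r - 2)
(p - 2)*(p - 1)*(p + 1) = p^3 - 2*p^2 - p + 2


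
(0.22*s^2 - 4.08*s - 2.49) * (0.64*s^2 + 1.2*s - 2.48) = 0.1408*s^4 - 2.3472*s^3 - 7.0352*s^2 + 7.1304*s + 6.1752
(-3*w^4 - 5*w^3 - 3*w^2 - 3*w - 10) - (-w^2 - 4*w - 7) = -3*w^4 - 5*w^3 - 2*w^2 + w - 3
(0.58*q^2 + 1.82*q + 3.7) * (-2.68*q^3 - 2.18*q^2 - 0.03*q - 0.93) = -1.5544*q^5 - 6.142*q^4 - 13.901*q^3 - 8.66*q^2 - 1.8036*q - 3.441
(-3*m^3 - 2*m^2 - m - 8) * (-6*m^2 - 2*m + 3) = 18*m^5 + 18*m^4 + m^3 + 44*m^2 + 13*m - 24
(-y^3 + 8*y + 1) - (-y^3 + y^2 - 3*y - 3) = -y^2 + 11*y + 4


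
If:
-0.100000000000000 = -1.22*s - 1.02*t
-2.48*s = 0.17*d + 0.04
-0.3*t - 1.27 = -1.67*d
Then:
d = 0.79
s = -0.07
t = 0.18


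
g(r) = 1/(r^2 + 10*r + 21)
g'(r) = (-2*r - 10)/(r^2 + 10*r + 21)^2 = 2*(-r - 5)/(r^2 + 10*r + 21)^2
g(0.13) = 0.04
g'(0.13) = -0.02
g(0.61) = 0.04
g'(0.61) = -0.01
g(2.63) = 0.02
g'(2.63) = -0.01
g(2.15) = 0.02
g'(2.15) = -0.01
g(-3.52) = -0.55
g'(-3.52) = -0.90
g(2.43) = 0.02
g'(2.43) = -0.01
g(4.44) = 0.01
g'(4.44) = -0.00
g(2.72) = 0.02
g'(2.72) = -0.00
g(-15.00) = 0.01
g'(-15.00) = 0.00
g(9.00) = 0.01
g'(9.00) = 0.00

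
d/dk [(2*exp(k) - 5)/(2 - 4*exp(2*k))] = (2*exp(2*k) - 10*exp(k) + 1)*exp(k)/(4*exp(4*k) - 4*exp(2*k) + 1)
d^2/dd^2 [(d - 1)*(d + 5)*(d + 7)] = 6*d + 22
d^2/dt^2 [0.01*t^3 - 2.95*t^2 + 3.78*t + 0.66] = 0.06*t - 5.9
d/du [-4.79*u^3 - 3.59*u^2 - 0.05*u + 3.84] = -14.37*u^2 - 7.18*u - 0.05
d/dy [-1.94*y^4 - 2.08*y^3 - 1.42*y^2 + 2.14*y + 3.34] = -7.76*y^3 - 6.24*y^2 - 2.84*y + 2.14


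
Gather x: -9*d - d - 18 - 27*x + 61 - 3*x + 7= -10*d - 30*x + 50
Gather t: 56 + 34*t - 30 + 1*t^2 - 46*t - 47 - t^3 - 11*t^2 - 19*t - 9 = -t^3 - 10*t^2 - 31*t - 30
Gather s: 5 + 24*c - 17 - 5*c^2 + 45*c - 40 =-5*c^2 + 69*c - 52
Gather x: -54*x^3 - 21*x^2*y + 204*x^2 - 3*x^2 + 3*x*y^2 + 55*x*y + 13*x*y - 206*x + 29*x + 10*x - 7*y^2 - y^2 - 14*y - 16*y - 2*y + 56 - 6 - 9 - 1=-54*x^3 + x^2*(201 - 21*y) + x*(3*y^2 + 68*y - 167) - 8*y^2 - 32*y + 40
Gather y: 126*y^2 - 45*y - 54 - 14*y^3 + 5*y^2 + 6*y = -14*y^3 + 131*y^2 - 39*y - 54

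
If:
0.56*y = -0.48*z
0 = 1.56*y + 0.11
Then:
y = -0.07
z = 0.08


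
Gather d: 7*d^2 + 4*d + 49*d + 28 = 7*d^2 + 53*d + 28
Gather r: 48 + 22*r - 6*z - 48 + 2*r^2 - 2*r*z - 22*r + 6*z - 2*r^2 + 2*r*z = 0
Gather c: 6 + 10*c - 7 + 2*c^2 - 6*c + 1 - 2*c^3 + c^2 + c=-2*c^3 + 3*c^2 + 5*c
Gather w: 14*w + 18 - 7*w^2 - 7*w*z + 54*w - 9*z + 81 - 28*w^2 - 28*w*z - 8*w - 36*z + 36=-35*w^2 + w*(60 - 35*z) - 45*z + 135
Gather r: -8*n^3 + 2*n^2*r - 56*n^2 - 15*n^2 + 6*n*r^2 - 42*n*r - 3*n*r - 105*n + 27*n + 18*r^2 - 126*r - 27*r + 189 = -8*n^3 - 71*n^2 - 78*n + r^2*(6*n + 18) + r*(2*n^2 - 45*n - 153) + 189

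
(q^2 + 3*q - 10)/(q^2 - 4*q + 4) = (q + 5)/(q - 2)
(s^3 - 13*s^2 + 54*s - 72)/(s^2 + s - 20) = (s^2 - 9*s + 18)/(s + 5)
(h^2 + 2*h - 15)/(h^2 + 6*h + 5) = (h - 3)/(h + 1)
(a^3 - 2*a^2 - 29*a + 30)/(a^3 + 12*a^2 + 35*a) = (a^2 - 7*a + 6)/(a*(a + 7))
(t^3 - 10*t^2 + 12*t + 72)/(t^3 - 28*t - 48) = (t - 6)/(t + 4)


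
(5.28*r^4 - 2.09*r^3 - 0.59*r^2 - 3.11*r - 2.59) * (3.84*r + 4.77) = 20.2752*r^5 + 17.16*r^4 - 12.2349*r^3 - 14.7567*r^2 - 24.7803*r - 12.3543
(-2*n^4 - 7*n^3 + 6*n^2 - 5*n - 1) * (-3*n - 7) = 6*n^5 + 35*n^4 + 31*n^3 - 27*n^2 + 38*n + 7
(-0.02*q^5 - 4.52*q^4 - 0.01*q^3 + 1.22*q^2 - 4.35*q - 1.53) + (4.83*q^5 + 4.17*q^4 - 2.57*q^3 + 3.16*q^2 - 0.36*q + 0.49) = 4.81*q^5 - 0.35*q^4 - 2.58*q^3 + 4.38*q^2 - 4.71*q - 1.04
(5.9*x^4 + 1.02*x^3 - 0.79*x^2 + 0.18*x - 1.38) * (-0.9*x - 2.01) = -5.31*x^5 - 12.777*x^4 - 1.3392*x^3 + 1.4259*x^2 + 0.8802*x + 2.7738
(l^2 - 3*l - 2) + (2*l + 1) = l^2 - l - 1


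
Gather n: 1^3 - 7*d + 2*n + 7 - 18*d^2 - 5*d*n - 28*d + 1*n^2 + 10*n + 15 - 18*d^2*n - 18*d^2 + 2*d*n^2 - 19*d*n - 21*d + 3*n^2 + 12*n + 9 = -36*d^2 - 56*d + n^2*(2*d + 4) + n*(-18*d^2 - 24*d + 24) + 32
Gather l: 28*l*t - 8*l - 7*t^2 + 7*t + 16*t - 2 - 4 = l*(28*t - 8) - 7*t^2 + 23*t - 6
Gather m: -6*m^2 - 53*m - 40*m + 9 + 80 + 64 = -6*m^2 - 93*m + 153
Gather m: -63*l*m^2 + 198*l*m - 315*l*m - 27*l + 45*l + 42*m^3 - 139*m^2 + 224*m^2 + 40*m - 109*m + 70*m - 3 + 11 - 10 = 18*l + 42*m^3 + m^2*(85 - 63*l) + m*(1 - 117*l) - 2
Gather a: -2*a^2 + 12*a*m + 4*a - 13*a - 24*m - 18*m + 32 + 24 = -2*a^2 + a*(12*m - 9) - 42*m + 56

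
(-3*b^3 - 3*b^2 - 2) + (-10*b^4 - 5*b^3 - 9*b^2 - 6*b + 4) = -10*b^4 - 8*b^3 - 12*b^2 - 6*b + 2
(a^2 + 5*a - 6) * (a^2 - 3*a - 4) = a^4 + 2*a^3 - 25*a^2 - 2*a + 24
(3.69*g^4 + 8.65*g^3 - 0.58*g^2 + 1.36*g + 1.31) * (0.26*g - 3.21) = 0.9594*g^5 - 9.5959*g^4 - 27.9173*g^3 + 2.2154*g^2 - 4.025*g - 4.2051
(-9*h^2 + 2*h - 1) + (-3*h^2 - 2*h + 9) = 8 - 12*h^2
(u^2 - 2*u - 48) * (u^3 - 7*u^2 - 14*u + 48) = u^5 - 9*u^4 - 48*u^3 + 412*u^2 + 576*u - 2304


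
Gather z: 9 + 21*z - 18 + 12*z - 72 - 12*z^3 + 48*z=-12*z^3 + 81*z - 81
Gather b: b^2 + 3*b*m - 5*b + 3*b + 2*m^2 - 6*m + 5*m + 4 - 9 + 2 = b^2 + b*(3*m - 2) + 2*m^2 - m - 3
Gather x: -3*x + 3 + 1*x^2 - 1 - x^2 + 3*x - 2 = 0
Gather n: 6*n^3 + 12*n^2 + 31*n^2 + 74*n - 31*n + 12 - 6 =6*n^3 + 43*n^2 + 43*n + 6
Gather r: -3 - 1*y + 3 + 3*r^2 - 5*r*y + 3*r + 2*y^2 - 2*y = 3*r^2 + r*(3 - 5*y) + 2*y^2 - 3*y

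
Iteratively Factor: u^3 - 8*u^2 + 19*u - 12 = (u - 3)*(u^2 - 5*u + 4) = (u - 4)*(u - 3)*(u - 1)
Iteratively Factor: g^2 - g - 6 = (g + 2)*(g - 3)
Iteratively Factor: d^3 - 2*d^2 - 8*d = (d)*(d^2 - 2*d - 8) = d*(d - 4)*(d + 2)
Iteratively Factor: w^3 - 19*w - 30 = (w + 3)*(w^2 - 3*w - 10) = (w + 2)*(w + 3)*(w - 5)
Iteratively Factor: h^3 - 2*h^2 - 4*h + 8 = (h + 2)*(h^2 - 4*h + 4) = (h - 2)*(h + 2)*(h - 2)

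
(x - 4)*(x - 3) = x^2 - 7*x + 12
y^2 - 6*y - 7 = (y - 7)*(y + 1)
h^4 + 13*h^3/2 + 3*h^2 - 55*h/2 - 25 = (h - 2)*(h + 1)*(h + 5/2)*(h + 5)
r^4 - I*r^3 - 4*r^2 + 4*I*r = r*(r - 2)*(r + 2)*(r - I)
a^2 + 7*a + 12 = (a + 3)*(a + 4)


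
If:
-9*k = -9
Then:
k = 1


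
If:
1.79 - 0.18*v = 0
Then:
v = 9.94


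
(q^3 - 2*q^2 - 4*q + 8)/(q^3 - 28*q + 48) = (q^2 - 4)/(q^2 + 2*q - 24)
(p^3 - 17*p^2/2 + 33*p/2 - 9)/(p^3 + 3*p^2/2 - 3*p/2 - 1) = (2*p^2 - 15*p + 18)/(2*p^2 + 5*p + 2)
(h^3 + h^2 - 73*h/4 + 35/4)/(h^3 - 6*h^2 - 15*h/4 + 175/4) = (2*h^2 + 9*h - 5)/(2*h^2 - 5*h - 25)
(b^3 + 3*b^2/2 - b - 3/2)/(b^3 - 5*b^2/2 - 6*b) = (b^2 - 1)/(b*(b - 4))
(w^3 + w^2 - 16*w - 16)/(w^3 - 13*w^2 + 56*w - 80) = (w^2 + 5*w + 4)/(w^2 - 9*w + 20)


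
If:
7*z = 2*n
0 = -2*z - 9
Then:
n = -63/4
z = -9/2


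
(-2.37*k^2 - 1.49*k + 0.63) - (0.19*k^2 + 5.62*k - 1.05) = -2.56*k^2 - 7.11*k + 1.68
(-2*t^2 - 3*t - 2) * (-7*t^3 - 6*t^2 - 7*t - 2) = 14*t^5 + 33*t^4 + 46*t^3 + 37*t^2 + 20*t + 4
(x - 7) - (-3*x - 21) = 4*x + 14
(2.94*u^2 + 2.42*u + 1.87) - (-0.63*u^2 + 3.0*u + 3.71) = 3.57*u^2 - 0.58*u - 1.84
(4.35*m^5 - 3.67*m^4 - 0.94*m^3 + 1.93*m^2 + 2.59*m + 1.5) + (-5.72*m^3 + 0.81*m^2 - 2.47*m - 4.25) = 4.35*m^5 - 3.67*m^4 - 6.66*m^3 + 2.74*m^2 + 0.12*m - 2.75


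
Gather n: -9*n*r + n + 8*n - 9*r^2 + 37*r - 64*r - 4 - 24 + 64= n*(9 - 9*r) - 9*r^2 - 27*r + 36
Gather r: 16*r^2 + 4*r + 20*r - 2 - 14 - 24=16*r^2 + 24*r - 40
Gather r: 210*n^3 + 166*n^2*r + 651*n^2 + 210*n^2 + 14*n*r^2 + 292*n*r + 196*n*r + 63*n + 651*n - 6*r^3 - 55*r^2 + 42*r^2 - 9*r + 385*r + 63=210*n^3 + 861*n^2 + 714*n - 6*r^3 + r^2*(14*n - 13) + r*(166*n^2 + 488*n + 376) + 63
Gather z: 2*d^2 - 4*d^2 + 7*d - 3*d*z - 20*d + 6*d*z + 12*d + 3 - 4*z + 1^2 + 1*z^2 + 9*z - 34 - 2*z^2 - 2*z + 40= -2*d^2 - d - z^2 + z*(3*d + 3) + 10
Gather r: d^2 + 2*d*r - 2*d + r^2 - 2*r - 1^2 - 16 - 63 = d^2 - 2*d + r^2 + r*(2*d - 2) - 80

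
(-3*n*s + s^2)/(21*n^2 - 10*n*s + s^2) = s/(-7*n + s)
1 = 1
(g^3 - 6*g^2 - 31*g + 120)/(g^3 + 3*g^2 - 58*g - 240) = (g - 3)/(g + 6)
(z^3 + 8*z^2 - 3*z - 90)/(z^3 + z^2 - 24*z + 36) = (z + 5)/(z - 2)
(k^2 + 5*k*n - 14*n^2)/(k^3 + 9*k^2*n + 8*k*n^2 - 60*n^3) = (k + 7*n)/(k^2 + 11*k*n + 30*n^2)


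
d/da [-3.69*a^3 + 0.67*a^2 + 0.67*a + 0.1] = -11.07*a^2 + 1.34*a + 0.67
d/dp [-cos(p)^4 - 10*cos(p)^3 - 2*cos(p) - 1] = 2*(2*cos(p)^3 + 15*cos(p)^2 + 1)*sin(p)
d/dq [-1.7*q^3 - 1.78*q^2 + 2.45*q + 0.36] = -5.1*q^2 - 3.56*q + 2.45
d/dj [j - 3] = 1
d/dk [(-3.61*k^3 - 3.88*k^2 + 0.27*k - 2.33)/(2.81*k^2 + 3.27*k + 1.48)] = (-10.1441*k^4 - 23.6094*k^3 - 29.4747*k^2 + 1.6098*k + 8.0187)/(7.8961*k^4 + 18.3774*k^3 + 19.0105*k^2 + 9.6792*k + 2.1904)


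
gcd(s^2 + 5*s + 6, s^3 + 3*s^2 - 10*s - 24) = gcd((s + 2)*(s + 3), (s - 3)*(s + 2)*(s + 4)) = s + 2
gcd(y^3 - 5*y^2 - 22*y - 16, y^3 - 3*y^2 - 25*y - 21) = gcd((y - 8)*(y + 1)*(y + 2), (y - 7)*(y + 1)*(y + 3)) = y + 1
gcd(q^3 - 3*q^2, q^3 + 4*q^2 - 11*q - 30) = q - 3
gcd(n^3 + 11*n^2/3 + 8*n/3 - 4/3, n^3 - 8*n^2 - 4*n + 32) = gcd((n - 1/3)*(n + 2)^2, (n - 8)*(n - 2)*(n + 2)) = n + 2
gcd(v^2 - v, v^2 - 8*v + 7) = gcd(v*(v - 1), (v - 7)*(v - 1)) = v - 1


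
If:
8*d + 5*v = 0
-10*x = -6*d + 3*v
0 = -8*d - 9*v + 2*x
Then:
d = 0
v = 0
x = 0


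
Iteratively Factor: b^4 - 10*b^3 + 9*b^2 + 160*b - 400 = (b - 5)*(b^3 - 5*b^2 - 16*b + 80) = (b - 5)^2*(b^2 - 16) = (b - 5)^2*(b - 4)*(b + 4)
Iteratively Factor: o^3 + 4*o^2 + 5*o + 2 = (o + 2)*(o^2 + 2*o + 1) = (o + 1)*(o + 2)*(o + 1)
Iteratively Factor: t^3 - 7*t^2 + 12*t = (t)*(t^2 - 7*t + 12) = t*(t - 4)*(t - 3)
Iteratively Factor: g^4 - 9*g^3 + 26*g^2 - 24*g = (g - 2)*(g^3 - 7*g^2 + 12*g) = (g - 4)*(g - 2)*(g^2 - 3*g) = (g - 4)*(g - 3)*(g - 2)*(g)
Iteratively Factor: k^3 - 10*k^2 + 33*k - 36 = (k - 3)*(k^2 - 7*k + 12) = (k - 3)^2*(k - 4)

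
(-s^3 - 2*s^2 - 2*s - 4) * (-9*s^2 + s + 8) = 9*s^5 + 17*s^4 + 8*s^3 + 18*s^2 - 20*s - 32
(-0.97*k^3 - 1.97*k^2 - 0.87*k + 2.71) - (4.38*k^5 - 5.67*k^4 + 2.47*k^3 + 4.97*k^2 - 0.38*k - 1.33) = -4.38*k^5 + 5.67*k^4 - 3.44*k^3 - 6.94*k^2 - 0.49*k + 4.04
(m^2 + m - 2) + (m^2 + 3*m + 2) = 2*m^2 + 4*m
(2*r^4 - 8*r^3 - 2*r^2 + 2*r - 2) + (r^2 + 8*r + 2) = 2*r^4 - 8*r^3 - r^2 + 10*r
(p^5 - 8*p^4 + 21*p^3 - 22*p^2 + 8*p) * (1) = p^5 - 8*p^4 + 21*p^3 - 22*p^2 + 8*p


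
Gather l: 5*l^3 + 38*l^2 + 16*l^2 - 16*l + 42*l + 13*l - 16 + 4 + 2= 5*l^3 + 54*l^2 + 39*l - 10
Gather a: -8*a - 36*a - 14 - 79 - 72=-44*a - 165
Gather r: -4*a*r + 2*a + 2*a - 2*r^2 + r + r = 4*a - 2*r^2 + r*(2 - 4*a)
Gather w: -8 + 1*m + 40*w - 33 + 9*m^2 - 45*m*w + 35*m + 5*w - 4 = 9*m^2 + 36*m + w*(45 - 45*m) - 45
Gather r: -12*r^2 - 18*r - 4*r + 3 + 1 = -12*r^2 - 22*r + 4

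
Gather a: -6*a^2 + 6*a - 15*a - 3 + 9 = -6*a^2 - 9*a + 6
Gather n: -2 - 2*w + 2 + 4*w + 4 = 2*w + 4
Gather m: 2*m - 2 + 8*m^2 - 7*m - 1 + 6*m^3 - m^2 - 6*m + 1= 6*m^3 + 7*m^2 - 11*m - 2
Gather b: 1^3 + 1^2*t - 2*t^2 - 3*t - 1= -2*t^2 - 2*t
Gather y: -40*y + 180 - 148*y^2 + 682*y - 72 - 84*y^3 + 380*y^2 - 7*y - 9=-84*y^3 + 232*y^2 + 635*y + 99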